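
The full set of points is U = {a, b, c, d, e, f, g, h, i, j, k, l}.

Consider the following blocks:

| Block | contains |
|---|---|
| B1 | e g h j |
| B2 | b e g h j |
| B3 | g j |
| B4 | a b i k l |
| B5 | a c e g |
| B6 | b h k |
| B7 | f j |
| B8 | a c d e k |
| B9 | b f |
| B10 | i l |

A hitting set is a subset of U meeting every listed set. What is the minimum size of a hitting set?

4

Take T = {b, e, i, j}. Each listed block contains at least one of these, so T is a hitting set of size 4.
The blocks B5, B6, B7, B10 are pairwise disjoint, so any hitting set needs a separate point for each — at least 4. Hence 4 is optimal.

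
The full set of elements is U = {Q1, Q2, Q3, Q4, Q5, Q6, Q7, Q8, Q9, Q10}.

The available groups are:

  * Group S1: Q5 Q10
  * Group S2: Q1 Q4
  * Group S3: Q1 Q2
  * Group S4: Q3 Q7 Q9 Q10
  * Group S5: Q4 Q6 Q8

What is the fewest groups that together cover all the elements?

4

Take {S1, S3, S4, S5}. Their union is {Q1, Q2, Q3, Q4, Q5, Q6, Q7, Q8, Q9, Q10}, which is all 10 elements.
Only S1 contains Q5, so S1 is forced; the remaining 8 elements need at least 3 more groups (each remaining group adds at most 3) — so at least 4 groups are needed, and 4 is optimal.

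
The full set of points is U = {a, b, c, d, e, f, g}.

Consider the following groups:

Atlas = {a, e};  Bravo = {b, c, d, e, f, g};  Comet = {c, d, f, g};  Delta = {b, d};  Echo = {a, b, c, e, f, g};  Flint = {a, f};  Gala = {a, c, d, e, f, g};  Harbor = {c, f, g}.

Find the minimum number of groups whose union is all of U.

2

Bravo and Echo together: Bravo ∪ Echo = {a, b, c, d, e, f, g} — every point is covered.
No single group has all 7 points (the largest, Bravo, has 6), so 2 is optimal.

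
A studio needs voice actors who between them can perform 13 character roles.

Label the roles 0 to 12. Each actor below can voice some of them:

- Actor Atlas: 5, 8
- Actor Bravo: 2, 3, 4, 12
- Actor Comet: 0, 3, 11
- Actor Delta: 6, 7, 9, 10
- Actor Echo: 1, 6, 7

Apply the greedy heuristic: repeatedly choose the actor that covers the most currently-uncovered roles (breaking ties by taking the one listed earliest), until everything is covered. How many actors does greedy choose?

5

Greedy: pick Bravo (covers 4 new) → pick Delta (covers 4 new) → pick Atlas (covers 2 new) → pick Comet (covers 2 new) → pick Echo (covers 1 new). Total picks: 5.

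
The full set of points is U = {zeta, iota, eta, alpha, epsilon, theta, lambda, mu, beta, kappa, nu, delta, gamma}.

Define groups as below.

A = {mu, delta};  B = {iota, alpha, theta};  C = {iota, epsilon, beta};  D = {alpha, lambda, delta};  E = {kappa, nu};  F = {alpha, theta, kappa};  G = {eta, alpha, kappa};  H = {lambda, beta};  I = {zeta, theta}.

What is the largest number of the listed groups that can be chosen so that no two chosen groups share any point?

A, E, H, I are pairwise disjoint (A={mu,delta}; E={kappa,nu}; H={lambda,beta}; I={zeta,theta}).
Every remaining group overlaps one of these, and no 5 of the listed groups are pairwise disjoint, so 4 is the maximum.

4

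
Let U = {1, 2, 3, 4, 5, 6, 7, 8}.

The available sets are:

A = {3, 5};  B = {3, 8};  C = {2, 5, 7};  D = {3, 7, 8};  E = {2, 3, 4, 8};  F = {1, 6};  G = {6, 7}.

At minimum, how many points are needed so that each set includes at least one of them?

3

Take H = {2, 3, 6}. Each listed set contains at least one of these, so H is a hitting set of size 3.
The sets B, C, F are pairwise disjoint, so any hitting set needs a separate point for each — at least 3. Hence 3 is optimal.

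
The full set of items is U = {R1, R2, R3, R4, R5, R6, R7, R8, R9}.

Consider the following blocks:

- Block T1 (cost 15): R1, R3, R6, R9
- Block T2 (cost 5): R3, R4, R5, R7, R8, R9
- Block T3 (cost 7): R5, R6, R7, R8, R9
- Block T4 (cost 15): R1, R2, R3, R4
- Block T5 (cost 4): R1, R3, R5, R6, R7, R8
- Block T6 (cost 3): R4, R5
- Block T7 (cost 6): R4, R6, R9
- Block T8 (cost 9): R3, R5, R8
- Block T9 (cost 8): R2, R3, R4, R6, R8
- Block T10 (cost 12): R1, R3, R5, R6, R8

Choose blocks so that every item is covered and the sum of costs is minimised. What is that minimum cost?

17

T2, T5, T9 together cover every item (T2 ∪ T5 ∪ T9 = {R1, R2, R3, R4, R5, R6, R7, R8, R9}); total cost 5 + 4 + 8 = 17.
No covering selection has total cost below 17.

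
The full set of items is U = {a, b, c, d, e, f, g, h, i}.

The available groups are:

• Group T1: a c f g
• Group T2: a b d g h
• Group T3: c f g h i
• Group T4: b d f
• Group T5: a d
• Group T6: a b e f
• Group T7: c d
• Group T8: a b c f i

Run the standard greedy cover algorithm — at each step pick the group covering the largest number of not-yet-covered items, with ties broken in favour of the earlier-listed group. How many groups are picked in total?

Greedy: pick T2 (covers 5 new) → pick T3 (covers 3 new) → pick T6 (covers 1 new). Total picks: 3.

3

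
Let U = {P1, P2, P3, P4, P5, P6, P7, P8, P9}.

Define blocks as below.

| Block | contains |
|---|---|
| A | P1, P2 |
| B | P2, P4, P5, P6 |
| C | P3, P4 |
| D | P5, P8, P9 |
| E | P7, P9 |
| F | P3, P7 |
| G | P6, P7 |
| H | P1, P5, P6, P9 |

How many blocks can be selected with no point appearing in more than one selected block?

4

A, C, D, G are pairwise disjoint (A={P1,P2}; C={P3,P4}; D={P5,P8,P9}; G={P6,P7}).
Every remaining block overlaps one of these, and no 5 of the listed blocks are pairwise disjoint, so 4 is the maximum.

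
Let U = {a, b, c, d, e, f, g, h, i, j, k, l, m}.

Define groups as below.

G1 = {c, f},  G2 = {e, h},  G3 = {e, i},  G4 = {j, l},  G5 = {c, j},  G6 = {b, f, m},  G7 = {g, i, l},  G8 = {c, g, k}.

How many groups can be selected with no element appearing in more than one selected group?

G2, G5, G6, G7 are pairwise disjoint (G2={e,h}; G5={c,j}; G6={b,f,m}; G7={g,i,l}).
Every remaining group overlaps one of these, and no 5 of the listed groups are pairwise disjoint, so 4 is the maximum.

4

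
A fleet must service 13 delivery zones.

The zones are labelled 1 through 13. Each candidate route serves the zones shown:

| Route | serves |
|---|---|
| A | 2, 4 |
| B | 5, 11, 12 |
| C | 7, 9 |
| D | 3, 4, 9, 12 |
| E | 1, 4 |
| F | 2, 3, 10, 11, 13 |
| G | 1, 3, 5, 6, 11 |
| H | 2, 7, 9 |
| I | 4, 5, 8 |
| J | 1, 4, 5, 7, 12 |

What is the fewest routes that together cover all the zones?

C and F and G and I and J together: C ∪ F ∪ G ∪ I ∪ J = {1, 2, 3, 4, 5, 6, 7, 8, 9, 10, 11, 12, 13} — every zone is covered.
No 4 of the 10 routes cover everything (all 210 combinations miss at least one zone), so 5 is optimal.

5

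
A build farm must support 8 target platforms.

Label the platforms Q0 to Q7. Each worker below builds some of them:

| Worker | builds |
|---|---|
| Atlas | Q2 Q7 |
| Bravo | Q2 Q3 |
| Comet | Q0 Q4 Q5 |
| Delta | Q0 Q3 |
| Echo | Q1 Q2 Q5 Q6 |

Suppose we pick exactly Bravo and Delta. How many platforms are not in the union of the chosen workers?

5

Union of Bravo, Delta = {Q0, Q2, Q3}.
Not covered: Q1, Q4, Q5, Q6, Q7 — 5 platforms.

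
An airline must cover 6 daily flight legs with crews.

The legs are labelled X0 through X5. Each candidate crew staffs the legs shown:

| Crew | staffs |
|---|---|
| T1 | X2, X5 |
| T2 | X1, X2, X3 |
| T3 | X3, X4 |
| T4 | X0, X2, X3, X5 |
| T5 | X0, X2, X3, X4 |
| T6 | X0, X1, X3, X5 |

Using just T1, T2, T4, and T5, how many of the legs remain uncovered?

0

Union of T1, T2, T4, T5 = {X0, X1, X2, X3, X4, X5} — that's every leg, so 0 are uncovered.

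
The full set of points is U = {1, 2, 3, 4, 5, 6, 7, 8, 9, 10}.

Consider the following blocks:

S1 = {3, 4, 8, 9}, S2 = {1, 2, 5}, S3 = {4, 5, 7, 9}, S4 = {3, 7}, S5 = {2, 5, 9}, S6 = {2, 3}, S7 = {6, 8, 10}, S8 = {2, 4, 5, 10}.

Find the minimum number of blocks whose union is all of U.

4

Take {S2, S3, S6, S7}. Their union is {1, 2, 3, 4, 5, 6, 7, 8, 9, 10}, which is all 10 points.
No 3 of the 8 blocks cover everything (all 56 combinations miss at least one point), so 4 is optimal.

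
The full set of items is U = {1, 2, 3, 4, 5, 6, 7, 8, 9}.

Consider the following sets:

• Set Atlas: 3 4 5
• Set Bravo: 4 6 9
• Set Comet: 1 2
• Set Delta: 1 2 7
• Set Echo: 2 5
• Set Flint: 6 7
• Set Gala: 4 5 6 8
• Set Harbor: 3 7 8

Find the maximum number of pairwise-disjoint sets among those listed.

3

Atlas, Comet, Flint are pairwise disjoint (Atlas={3,4,5}; Comet={1,2}; Flint={6,7}).
Every remaining set overlaps one of these, and no 4 of the listed sets are pairwise disjoint, so 3 is the maximum.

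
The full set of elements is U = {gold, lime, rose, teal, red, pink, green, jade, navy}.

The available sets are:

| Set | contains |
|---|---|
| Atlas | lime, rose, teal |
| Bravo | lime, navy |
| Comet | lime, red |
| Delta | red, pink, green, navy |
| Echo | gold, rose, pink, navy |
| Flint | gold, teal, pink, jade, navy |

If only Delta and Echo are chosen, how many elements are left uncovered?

3

Union of Delta, Echo = {gold, rose, red, pink, green, navy}.
Not covered: lime, teal, jade — 3 elements.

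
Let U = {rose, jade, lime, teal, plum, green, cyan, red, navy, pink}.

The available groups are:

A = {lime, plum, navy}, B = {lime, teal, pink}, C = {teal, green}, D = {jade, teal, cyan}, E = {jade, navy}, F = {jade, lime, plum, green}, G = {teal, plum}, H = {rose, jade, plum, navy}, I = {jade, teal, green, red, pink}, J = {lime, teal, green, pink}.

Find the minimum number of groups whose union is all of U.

4

A and D and H and I together: A ∪ D ∪ H ∪ I = {rose, jade, lime, teal, plum, green, cyan, red, navy, pink} — every element is covered.
Only D contains cyan, so D is forced; the remaining 7 elements need at least 3 more groups (each remaining group adds at most 3) — so at least 4 groups are needed, and 4 is optimal.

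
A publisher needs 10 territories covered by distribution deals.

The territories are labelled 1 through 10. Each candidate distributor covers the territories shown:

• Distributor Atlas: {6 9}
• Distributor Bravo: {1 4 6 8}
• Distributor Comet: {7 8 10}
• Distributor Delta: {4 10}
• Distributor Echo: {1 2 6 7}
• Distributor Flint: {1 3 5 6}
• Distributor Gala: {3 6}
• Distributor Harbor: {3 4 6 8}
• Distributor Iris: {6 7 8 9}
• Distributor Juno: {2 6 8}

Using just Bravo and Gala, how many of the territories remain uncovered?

Union of Bravo, Gala = {1, 3, 4, 6, 8}.
Not covered: 2, 5, 7, 9, 10 — 5 territories.

5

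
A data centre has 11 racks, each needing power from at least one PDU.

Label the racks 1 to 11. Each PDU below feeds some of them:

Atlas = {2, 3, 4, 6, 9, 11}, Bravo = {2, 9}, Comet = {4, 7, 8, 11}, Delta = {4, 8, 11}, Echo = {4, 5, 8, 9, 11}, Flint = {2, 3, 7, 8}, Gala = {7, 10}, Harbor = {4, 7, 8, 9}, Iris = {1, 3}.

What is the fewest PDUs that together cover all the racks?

Atlas and Echo and Gala and Iris together: Atlas ∪ Echo ∪ Gala ∪ Iris = {1, 2, 3, 4, 5, 6, 7, 8, 9, 10, 11} — every rack is covered.
Only Atlas contains 6, so Atlas is forced; the remaining 5 racks need at least 3 more PDUs (each remaining PDU adds at most 2) — so at least 4 PDUs are needed, and 4 is optimal.

4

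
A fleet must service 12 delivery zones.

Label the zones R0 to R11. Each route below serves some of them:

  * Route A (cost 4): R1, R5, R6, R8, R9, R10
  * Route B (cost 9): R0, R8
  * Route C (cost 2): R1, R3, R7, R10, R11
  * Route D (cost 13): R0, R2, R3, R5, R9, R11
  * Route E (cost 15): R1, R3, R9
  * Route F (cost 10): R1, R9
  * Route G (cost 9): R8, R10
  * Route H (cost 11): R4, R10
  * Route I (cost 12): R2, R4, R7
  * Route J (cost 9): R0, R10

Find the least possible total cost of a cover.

27

A, C, I, J together cover every zone (A ∪ C ∪ I ∪ J = {R0, R1, R2, R3, R4, R5, R6, R7, R8, R9, R10, R11}); total cost 4 + 2 + 12 + 9 = 27.
No covering selection has total cost below 27.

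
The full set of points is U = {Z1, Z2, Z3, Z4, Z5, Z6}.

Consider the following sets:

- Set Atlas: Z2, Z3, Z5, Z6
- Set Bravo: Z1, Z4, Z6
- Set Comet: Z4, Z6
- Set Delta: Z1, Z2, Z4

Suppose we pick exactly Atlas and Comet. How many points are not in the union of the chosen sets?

Union of Atlas, Comet = {Z2, Z3, Z4, Z5, Z6}.
Not covered: Z1 — 1 point.

1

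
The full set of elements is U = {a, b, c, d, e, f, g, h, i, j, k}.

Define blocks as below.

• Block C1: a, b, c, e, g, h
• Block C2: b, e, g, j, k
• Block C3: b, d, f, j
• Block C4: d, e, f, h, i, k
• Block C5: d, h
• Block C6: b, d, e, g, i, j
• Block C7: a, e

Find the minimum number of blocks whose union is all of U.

Take {C1, C4, C6}. Their union is {a, b, c, d, e, f, g, h, i, j, k}, which is all 11 elements.
Only C1 contains c, so C1 is forced; the remaining 5 elements need at least 2 more blocks (each remaining block adds at most 4) — so at least 3 blocks are needed, and 3 is optimal.

3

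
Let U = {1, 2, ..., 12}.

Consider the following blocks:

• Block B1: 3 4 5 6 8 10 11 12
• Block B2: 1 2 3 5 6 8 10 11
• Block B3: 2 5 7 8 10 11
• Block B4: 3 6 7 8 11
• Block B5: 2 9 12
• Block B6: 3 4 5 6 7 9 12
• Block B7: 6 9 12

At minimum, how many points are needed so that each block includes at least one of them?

Take H = {8, 12}. Each listed block contains at least one of these, so H is a hitting set of size 2.
The blocks B4, B5 are pairwise disjoint, so any hitting set needs a separate point for each — at least 2. Hence 2 is optimal.

2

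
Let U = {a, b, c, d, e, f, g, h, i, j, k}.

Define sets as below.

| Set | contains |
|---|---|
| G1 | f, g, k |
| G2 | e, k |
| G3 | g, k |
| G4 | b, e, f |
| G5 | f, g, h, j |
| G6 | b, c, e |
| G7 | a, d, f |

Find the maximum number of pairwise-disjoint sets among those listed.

G3, G6, G7 are pairwise disjoint (G3={g,k}; G6={b,c,e}; G7={a,d,f}).
Every remaining set overlaps one of these, and no 4 of the listed sets are pairwise disjoint, so 3 is the maximum.

3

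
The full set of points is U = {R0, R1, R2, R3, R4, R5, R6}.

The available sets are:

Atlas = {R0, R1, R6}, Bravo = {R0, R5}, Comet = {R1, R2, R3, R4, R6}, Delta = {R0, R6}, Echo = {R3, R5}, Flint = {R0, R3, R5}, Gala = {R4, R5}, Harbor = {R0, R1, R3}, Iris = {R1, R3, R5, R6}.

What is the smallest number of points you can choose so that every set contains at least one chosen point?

3

H = {R0, R5, R6} meets every set (each contains at least one member of H), and |H| = 3.
No choice of 2 points meets every set, so 3 is the minimum.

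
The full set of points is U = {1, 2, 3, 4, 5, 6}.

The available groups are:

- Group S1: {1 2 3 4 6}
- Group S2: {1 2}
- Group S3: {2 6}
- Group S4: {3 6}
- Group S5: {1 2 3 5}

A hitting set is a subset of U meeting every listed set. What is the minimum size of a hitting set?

H = {2, 3} meets every group (each contains at least one member of H), and |H| = 2.
The groups S2, S4 are pairwise disjoint, so any hitting set needs a separate point for each — at least 2. Hence 2 is optimal.

2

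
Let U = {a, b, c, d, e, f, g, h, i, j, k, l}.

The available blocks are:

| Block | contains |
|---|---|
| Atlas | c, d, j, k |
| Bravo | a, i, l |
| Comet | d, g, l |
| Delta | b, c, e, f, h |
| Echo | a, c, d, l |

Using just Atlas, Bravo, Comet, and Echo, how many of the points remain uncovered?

Union of Atlas, Bravo, Comet, Echo = {a, c, d, g, i, j, k, l}.
Not covered: b, e, f, h — 4 points.

4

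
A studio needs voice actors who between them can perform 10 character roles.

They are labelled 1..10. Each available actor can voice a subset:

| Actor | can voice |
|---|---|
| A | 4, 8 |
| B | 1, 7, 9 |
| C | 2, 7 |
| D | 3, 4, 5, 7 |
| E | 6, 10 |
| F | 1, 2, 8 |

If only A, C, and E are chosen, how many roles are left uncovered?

4

Union of A, C, E = {2, 4, 6, 7, 8, 10}.
Not covered: 1, 3, 5, 9 — 4 roles.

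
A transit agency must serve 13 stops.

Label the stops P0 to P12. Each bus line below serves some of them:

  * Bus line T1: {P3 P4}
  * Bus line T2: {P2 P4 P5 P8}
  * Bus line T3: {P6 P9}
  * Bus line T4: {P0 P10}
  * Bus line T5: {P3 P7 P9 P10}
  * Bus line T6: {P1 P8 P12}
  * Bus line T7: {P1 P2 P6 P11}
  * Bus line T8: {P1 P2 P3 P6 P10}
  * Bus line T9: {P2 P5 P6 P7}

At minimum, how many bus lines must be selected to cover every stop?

5

Take {T2, T4, T5, T6, T7}. Their union is {P0, P1, P2, P3, P4, P5, P6, P7, P8, P9, P10, P11, P12}, which is all 13 stops.
No 4 of the 9 bus lines cover everything (all 126 combinations miss at least one stop), so 5 is optimal.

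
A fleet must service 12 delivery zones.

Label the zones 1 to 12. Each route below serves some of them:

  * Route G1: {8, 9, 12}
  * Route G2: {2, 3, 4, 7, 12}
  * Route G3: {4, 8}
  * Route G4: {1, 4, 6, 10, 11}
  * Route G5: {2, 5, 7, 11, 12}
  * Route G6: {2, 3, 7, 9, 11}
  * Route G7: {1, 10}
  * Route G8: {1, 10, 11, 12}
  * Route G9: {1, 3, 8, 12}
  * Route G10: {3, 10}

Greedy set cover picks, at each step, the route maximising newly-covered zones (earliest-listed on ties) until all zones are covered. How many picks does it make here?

4

Greedy: pick G2 (covers 5 new) → pick G4 (covers 4 new) → pick G1 (covers 2 new) → pick G5 (covers 1 new). Total picks: 4.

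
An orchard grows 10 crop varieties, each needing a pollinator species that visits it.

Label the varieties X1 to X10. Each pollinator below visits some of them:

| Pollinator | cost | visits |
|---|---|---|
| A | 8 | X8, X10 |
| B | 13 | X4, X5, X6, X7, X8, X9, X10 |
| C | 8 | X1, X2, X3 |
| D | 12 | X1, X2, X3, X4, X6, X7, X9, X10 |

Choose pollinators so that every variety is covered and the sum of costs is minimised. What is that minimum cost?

B, C together cover every variety (B ∪ C = {X1, X2, X3, X4, X5, X6, X7, X8, X9, X10}); total cost 13 + 8 = 21.
The greedy pick D, B costs 25; no covering selection beats 21.

21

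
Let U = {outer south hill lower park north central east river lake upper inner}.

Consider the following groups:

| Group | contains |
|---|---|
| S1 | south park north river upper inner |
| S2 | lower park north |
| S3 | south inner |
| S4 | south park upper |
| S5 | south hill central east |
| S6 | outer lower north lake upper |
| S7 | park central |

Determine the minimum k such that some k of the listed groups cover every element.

Take {S1, S5, S6}. Their union is {outer, south, hill, lower, park, north, central, east, river, lake, upper, inner}, which is all 12 elements.
Only S6 contains outer, so S6 is forced; the remaining 7 elements need at least 2 more groups (each remaining group adds at most 4) — so at least 3 groups are needed, and 3 is optimal.

3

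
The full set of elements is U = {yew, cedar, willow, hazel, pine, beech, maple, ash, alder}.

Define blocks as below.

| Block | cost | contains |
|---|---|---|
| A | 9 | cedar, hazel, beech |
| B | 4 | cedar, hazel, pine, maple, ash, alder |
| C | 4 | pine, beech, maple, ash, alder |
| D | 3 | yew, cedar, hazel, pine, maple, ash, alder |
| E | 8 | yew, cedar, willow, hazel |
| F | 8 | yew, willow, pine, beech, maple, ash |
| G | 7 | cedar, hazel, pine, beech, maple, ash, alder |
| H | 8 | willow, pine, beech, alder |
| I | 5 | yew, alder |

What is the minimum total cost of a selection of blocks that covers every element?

D, F together cover every element (D ∪ F = {yew, cedar, willow, hazel, pine, beech, maple, ash, alder}); total cost 3 + 8 = 11.
The greedy pick D, C, E costs 15; no covering selection beats 11.

11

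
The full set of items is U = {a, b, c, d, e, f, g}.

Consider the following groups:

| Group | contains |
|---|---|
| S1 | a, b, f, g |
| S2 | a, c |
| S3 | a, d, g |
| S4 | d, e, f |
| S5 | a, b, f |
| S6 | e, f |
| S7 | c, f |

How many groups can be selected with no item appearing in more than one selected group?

2

S2, S6 are pairwise disjoint (S2={a,c}; S6={e,f}).
Every remaining group overlaps one of these, and no 3 of the listed groups are pairwise disjoint, so 2 is the maximum.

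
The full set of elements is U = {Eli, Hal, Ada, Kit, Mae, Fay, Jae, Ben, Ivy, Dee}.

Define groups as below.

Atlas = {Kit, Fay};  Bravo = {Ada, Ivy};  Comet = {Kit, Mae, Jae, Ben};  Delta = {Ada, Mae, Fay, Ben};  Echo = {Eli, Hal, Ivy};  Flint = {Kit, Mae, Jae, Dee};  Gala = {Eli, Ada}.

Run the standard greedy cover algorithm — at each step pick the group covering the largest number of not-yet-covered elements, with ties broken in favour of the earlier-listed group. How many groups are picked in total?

Greedy: pick Comet (covers 4 new) → pick Echo (covers 3 new) → pick Delta (covers 2 new) → pick Flint (covers 1 new). Total picks: 4.
(The true minimum cover uses only 3 groups, so greedy is not optimal here.)

4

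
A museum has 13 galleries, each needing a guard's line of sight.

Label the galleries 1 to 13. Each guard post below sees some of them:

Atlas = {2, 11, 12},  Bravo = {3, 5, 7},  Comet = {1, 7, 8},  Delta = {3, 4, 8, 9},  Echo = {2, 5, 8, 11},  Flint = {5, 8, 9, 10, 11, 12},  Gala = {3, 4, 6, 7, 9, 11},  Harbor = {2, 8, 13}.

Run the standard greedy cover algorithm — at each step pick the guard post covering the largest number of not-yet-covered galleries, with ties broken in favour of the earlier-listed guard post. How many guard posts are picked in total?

Greedy: pick Flint (covers 6 new) → pick Gala (covers 4 new) → pick Harbor (covers 2 new) → pick Comet (covers 1 new). Total picks: 4.

4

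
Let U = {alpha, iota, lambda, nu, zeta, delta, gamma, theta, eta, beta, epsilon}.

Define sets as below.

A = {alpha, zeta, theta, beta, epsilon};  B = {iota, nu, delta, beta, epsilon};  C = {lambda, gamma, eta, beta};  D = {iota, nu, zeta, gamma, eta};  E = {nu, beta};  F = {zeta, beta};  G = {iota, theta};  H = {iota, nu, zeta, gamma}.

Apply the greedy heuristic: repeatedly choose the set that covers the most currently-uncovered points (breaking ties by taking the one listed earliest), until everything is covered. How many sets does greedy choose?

4

Greedy: pick A (covers 5 new) → pick D (covers 4 new) → pick B (covers 1 new) → pick C (covers 1 new). Total picks: 4.
(The true minimum cover uses only 3 sets, so greedy is not optimal here.)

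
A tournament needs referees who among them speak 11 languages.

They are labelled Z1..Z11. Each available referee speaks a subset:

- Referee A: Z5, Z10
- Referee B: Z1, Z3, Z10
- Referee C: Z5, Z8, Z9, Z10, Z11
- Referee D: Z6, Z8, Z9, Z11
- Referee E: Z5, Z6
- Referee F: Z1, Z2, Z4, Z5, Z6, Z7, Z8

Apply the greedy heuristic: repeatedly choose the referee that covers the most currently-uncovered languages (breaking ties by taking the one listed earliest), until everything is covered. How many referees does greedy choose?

Greedy: pick F (covers 7 new) → pick C (covers 3 new) → pick B (covers 1 new). Total picks: 3.

3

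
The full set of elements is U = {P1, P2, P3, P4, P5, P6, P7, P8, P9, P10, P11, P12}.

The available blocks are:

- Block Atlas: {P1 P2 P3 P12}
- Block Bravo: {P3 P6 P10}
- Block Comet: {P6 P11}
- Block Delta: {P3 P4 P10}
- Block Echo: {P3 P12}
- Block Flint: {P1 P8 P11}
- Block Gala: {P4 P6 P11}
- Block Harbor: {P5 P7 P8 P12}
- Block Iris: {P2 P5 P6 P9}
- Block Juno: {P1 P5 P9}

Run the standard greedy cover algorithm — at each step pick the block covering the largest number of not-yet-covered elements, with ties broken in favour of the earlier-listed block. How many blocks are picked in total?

5

Greedy: pick Atlas (covers 4 new) → pick Gala (covers 3 new) → pick Harbor (covers 3 new) → pick Bravo (covers 1 new) → pick Iris (covers 1 new). Total picks: 5.
(The true minimum cover uses only 4 blocks, so greedy is not optimal here.)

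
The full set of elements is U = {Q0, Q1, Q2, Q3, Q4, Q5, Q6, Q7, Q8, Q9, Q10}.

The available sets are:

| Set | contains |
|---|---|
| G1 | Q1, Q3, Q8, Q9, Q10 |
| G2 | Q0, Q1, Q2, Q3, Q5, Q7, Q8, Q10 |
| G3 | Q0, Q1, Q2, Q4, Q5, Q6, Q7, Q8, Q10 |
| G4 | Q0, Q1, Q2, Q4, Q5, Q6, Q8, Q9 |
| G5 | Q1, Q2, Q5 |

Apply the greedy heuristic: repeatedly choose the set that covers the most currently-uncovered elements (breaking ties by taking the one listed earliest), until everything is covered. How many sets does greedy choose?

2

Greedy: pick G3 (covers 9 new) → pick G1 (covers 2 new). Total picks: 2.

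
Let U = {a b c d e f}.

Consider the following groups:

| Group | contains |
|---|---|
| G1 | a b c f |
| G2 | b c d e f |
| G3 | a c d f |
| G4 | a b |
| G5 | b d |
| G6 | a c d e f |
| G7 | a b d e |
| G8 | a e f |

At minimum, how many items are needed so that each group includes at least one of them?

The 2 items {a, d} hit every group.
The groups G5, G8 are pairwise disjoint, so any hitting set needs a separate item for each — at least 2. Hence 2 is optimal.

2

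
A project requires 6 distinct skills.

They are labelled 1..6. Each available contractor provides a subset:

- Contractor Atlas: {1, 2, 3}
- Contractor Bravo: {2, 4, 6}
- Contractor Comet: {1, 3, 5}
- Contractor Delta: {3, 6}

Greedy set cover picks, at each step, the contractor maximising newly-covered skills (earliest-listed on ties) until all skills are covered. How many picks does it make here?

Greedy: pick Atlas (covers 3 new) → pick Bravo (covers 2 new) → pick Comet (covers 1 new). Total picks: 3.
(The true minimum cover uses only 2 contractors, so greedy is not optimal here.)

3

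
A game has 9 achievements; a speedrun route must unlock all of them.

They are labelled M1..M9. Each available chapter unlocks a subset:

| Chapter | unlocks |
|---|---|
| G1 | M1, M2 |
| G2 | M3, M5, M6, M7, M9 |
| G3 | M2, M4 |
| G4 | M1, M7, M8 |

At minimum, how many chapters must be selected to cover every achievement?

Take {G2, G3, G4}. Their union is {M1, M2, M3, M4, M5, M6, M7, M8, M9}, which is all 9 achievements.
Only G2 contains M3, so G2 is forced; the remaining 4 achievements need at least 2 more chapters (each remaining chapter adds at most 2) — so at least 3 chapters are needed, and 3 is optimal.

3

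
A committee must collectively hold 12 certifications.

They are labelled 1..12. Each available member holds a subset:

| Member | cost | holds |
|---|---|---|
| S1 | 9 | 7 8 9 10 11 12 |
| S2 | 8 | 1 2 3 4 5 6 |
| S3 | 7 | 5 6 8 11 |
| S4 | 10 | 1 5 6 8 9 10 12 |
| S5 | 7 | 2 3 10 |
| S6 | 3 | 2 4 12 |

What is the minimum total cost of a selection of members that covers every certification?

S1, S2 together cover every certification (S1 ∪ S2 = {1, 2, 3, 4, 5, 6, 7, 8, 9, 10, 11, 12}); total cost 9 + 8 = 17.
The greedy pick S6, S4, S1, S5 costs 29; no covering selection beats 17.

17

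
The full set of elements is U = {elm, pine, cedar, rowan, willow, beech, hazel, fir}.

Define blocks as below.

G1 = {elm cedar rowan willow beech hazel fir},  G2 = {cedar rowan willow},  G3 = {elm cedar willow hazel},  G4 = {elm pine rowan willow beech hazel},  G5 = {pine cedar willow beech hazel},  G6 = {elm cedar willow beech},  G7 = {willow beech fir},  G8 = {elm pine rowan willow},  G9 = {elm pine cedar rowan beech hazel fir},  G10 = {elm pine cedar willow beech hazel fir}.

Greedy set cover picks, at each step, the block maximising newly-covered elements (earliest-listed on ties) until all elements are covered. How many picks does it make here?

2

Greedy: pick G1 (covers 7 new) → pick G4 (covers 1 new). Total picks: 2.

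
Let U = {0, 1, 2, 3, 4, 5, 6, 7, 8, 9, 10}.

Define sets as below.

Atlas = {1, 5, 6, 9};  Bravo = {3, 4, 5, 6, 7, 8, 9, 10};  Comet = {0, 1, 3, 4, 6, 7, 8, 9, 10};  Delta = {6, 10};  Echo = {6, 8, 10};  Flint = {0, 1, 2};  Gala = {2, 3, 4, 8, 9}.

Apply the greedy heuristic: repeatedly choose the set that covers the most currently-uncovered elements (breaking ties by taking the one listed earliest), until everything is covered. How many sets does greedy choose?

Greedy: pick Comet (covers 9 new) → pick Atlas (covers 1 new) → pick Flint (covers 1 new). Total picks: 3.
(The true minimum cover uses only 2 sets, so greedy is not optimal here.)

3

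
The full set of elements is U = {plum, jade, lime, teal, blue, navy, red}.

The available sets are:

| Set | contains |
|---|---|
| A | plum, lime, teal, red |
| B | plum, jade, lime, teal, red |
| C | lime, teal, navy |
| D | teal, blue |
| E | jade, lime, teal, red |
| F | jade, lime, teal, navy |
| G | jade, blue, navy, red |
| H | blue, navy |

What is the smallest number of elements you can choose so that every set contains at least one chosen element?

2

The 2 elements {teal, blue} hit every set.
The sets E, H are pairwise disjoint, so any hitting set needs a separate element for each — at least 2. Hence 2 is optimal.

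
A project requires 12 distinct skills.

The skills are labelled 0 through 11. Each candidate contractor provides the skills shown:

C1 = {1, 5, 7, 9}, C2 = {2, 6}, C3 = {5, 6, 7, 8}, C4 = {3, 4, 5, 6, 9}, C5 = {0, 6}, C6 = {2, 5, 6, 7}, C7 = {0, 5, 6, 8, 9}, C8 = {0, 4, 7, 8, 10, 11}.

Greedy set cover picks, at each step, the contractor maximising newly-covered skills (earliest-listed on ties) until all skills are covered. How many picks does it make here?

Greedy: pick C8 (covers 6 new) → pick C4 (covers 4 new) → pick C1 (covers 1 new) → pick C2 (covers 1 new). Total picks: 4.

4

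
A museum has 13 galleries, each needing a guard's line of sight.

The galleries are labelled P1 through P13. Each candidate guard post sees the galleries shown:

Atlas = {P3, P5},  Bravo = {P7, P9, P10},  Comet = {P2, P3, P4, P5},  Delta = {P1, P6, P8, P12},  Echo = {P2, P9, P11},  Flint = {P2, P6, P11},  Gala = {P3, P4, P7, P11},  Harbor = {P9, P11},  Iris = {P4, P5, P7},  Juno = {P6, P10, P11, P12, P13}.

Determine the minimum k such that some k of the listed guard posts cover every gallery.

Bravo and Comet and Delta and Juno together: Bravo ∪ Comet ∪ Delta ∪ Juno = {P1, P2, P3, P4, P5, P6, P7, P8, P9, P10, P11, P12, P13} — every gallery is covered.
Only Delta contains P1, so Delta is forced; the remaining 9 galleries need at least 3 more guard posts (each remaining guard post adds at most 4) — so at least 4 guard posts are needed, and 4 is optimal.

4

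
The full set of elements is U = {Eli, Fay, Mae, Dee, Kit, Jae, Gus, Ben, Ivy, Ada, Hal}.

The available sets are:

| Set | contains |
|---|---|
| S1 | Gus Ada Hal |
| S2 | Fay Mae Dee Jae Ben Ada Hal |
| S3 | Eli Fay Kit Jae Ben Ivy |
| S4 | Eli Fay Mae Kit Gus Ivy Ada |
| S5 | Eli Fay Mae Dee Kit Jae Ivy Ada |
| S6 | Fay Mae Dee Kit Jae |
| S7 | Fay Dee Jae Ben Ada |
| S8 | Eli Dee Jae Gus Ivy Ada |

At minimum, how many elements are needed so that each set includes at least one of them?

H = {Jae, Gus} meets every set (each contains at least one member of H), and |H| = 2.
The sets S1, S6 are pairwise disjoint, so any hitting set needs a separate element for each — at least 2. Hence 2 is optimal.

2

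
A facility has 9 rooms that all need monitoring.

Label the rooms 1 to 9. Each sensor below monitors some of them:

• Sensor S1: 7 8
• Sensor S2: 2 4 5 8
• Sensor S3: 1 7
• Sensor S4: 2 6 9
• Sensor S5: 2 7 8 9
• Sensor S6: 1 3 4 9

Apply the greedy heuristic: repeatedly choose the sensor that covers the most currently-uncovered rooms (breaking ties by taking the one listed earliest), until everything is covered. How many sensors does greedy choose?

4

Greedy: pick S2 (covers 4 new) → pick S6 (covers 3 new) → pick S1 (covers 1 new) → pick S4 (covers 1 new). Total picks: 4.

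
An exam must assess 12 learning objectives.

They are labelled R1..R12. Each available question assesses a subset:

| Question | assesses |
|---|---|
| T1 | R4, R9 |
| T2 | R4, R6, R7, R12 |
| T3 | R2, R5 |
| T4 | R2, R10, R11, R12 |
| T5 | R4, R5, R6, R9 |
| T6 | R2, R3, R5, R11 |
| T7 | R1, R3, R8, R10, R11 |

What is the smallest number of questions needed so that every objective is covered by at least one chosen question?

4

T1 and T2 and T3 and T7 together: T1 ∪ T2 ∪ T3 ∪ T7 = {R1, R2, R3, R4, R5, R6, R7, R8, R9, R10, R11, R12} — every objective is covered.
No 3 of the 7 questions cover everything (all 35 combinations miss at least one objective), so 4 is optimal.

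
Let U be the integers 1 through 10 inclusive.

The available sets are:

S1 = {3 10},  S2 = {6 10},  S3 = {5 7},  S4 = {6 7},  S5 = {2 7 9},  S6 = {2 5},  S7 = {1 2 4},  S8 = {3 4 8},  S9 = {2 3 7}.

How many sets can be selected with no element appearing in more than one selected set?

S2, S5, S8 are pairwise disjoint (S2={6,10}; S5={2,7,9}; S8={3,4,8}).
Every remaining set overlaps one of these, and no 4 of the listed sets are pairwise disjoint, so 3 is the maximum.

3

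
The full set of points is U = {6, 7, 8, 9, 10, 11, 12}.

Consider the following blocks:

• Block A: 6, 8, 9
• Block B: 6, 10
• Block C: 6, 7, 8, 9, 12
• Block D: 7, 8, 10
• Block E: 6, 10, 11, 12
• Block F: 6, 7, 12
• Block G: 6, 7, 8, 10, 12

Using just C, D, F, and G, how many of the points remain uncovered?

1

Union of C, D, F, G = {6, 7, 8, 9, 10, 12}.
Not covered: 11 — 1 point.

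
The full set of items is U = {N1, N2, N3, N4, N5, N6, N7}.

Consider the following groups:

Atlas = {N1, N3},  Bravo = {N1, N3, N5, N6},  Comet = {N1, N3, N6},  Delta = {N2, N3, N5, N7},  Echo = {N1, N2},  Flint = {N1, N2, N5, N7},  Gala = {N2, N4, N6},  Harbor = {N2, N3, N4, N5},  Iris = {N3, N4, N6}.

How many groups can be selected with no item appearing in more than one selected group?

2

Flint, Iris are pairwise disjoint (Flint={N1,N2,N5,N7}; Iris={N3,N4,N6}).
Every remaining group overlaps one of these, and no 3 of the listed groups are pairwise disjoint, so 2 is the maximum.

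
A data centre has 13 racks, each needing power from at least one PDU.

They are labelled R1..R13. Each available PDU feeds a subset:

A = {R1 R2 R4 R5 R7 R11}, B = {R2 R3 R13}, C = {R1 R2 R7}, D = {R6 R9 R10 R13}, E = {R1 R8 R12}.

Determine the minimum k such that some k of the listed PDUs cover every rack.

4

A and B and D and E together: A ∪ B ∪ D ∪ E = {R1, R2, R3, R4, R5, R6, R7, R8, R9, R10, R11, R12, R13} — every rack is covered.
No 3 of the 5 PDUs cover everything (all 10 combinations miss at least one rack), so 4 is optimal.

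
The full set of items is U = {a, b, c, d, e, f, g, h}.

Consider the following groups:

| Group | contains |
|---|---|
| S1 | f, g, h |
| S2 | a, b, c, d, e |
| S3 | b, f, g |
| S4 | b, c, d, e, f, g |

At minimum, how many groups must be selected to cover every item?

2

S1 and S2 cover everything between them: the union {a, b, c, d, e, f, g, h} is all of U.
No single group has all 8 items (the largest, S4, has 6), so 2 is optimal.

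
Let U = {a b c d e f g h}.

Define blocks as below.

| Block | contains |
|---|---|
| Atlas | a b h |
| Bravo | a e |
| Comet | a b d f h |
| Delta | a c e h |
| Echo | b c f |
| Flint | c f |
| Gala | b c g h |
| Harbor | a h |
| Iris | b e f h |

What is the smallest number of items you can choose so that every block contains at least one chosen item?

3

T = {c, e, h} meets every block (each contains at least one member of T), and |T| = 3.
No choice of 2 items meets every block, so 3 is the minimum.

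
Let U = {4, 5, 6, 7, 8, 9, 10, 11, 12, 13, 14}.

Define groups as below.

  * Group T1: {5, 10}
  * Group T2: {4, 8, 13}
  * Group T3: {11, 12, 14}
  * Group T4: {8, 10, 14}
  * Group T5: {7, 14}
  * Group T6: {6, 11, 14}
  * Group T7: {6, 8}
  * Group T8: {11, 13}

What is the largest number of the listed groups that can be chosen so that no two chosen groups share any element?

T1, T5, T7, T8 are pairwise disjoint (T1={5,10}; T5={7,14}; T7={6,8}; T8={11,13}).
Every remaining group overlaps one of these, and no 5 of the listed groups are pairwise disjoint, so 4 is the maximum.

4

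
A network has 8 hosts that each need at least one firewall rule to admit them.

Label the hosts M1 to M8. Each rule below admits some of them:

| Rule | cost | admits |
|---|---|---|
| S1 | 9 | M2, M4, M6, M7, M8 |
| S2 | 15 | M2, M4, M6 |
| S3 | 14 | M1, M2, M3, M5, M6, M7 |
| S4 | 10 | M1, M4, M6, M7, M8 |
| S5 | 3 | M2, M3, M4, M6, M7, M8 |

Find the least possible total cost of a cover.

17

S3, S5 together cover every host (S3 ∪ S5 = {M1, M2, M3, M4, M5, M6, M7, M8}); total cost 14 + 3 = 17.
No covering selection has total cost below 17.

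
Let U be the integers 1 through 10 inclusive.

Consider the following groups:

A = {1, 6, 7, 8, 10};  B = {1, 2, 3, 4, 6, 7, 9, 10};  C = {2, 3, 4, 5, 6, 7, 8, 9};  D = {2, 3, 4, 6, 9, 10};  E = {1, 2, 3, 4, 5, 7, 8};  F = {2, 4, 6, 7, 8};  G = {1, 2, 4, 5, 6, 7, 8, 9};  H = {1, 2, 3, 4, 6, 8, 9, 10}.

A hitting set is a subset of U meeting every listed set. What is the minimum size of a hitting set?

2

Take T = {4, 7}. Each listed group contains at least one of these, so T is a hitting set of size 2.
No single element lies in every group, so at least 2 are needed and 2 is optimal.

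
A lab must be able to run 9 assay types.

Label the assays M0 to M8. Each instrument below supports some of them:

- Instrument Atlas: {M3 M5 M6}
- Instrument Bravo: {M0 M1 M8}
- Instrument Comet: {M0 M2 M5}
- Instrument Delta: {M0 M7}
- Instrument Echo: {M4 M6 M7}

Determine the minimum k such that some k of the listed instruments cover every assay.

4

Atlas and Bravo and Comet and Echo together: Atlas ∪ Bravo ∪ Comet ∪ Echo = {M0, M1, M2, M3, M4, M5, M6, M7, M8} — every assay is covered.
No 3 of the 5 instruments cover everything (all 10 combinations miss at least one assay), so 4 is optimal.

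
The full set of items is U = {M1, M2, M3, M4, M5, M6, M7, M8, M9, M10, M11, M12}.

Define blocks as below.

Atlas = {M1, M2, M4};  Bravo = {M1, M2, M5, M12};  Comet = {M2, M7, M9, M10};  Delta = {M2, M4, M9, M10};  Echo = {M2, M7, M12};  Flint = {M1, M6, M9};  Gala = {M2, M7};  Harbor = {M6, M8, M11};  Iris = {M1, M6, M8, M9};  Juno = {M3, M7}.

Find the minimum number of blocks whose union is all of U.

Bravo, Delta, Harbor, and Juno cover everything between them: the union {M1, M2, M3, M4, M5, M6, M7, M8, M9, M10, M11, M12} is all of U.
Only Juno contains M3, so Juno is forced; the remaining 10 items need at least 3 more blocks (each remaining block adds at most 4) — so at least 4 blocks are needed, and 4 is optimal.

4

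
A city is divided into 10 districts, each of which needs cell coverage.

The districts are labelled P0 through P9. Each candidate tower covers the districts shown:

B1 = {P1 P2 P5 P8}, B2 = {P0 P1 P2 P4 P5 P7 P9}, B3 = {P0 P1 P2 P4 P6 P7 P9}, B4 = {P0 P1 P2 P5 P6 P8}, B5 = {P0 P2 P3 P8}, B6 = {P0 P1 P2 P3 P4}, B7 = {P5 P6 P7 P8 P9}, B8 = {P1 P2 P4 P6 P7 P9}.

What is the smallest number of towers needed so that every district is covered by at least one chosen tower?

B6 and B7 together: B6 ∪ B7 = {P0, P1, P2, P3, P4, P5, P6, P7, P8, P9} — every district is covered.
No single tower has all 10 districts (the largest, B2, has 7), so 2 is optimal.

2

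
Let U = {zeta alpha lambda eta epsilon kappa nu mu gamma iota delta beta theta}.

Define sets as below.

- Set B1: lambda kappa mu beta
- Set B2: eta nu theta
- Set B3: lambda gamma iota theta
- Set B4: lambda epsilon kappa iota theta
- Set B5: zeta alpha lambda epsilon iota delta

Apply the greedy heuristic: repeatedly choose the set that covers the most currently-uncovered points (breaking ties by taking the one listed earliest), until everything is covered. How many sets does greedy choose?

Greedy: pick B5 (covers 6 new) → pick B1 (covers 3 new) → pick B2 (covers 3 new) → pick B3 (covers 1 new). Total picks: 4.

4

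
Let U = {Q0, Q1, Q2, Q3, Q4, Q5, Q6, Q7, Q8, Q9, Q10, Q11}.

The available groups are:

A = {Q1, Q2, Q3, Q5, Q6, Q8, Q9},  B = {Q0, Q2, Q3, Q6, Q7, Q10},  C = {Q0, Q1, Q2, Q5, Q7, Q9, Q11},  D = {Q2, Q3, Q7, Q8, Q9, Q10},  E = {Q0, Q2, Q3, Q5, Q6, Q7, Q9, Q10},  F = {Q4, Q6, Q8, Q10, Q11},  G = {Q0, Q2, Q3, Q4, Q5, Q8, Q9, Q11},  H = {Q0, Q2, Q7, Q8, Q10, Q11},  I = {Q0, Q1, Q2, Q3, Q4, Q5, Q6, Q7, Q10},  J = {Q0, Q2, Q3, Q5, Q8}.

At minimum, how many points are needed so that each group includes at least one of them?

2

T = {Q2, Q8} meets every group (each contains at least one member of T), and |T| = 2.
No single point lies in every group, so at least 2 are needed and 2 is optimal.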